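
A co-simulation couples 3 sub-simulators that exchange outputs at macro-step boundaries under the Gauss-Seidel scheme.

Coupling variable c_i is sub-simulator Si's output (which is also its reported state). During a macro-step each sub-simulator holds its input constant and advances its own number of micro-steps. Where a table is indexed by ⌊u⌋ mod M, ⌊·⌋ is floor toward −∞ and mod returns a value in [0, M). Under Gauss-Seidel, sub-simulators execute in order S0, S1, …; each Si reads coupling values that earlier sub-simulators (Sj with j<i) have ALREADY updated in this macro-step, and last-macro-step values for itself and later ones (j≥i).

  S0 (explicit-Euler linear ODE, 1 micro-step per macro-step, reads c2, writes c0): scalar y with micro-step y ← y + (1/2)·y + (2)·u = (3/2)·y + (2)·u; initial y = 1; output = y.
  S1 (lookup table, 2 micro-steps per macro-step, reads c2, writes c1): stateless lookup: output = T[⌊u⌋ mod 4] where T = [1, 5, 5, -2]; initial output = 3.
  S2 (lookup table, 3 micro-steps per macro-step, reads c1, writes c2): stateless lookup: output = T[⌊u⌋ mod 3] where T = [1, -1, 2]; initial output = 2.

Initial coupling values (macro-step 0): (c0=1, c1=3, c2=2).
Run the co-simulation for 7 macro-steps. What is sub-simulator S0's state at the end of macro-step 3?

macro 1: S0 reads c2=2 → after 1×micro: 11/2; S1 reads c2=2 → after 2×micro: 5; S2 reads c1=5 → after 3×micro: 2 ⇒ (c0=11/2, c1=5, c2=2)
macro 2: S0 reads c2=2 → after 1×micro: 49/4; S1 reads c2=2 → after 2×micro: 5; S2 reads c1=5 → after 3×micro: 2 ⇒ (c0=49/4, c1=5, c2=2)
macro 3: S0 reads c2=2 → after 1×micro: 179/8; S1 reads c2=2 → after 2×micro: 5; S2 reads c1=5 → after 3×micro: 2 ⇒ (c0=179/8, c1=5, c2=2)
macro 4: S0 reads c2=2 → after 1×micro: 601/16; S1 reads c2=2 → after 2×micro: 5; S2 reads c1=5 → after 3×micro: 2 ⇒ (c0=601/16, c1=5, c2=2)
macro 5: S0 reads c2=2 → after 1×micro: 1931/32; S1 reads c2=2 → after 2×micro: 5; S2 reads c1=5 → after 3×micro: 2 ⇒ (c0=1931/32, c1=5, c2=2)
macro 6: S0 reads c2=2 → after 1×micro: 6049/64; S1 reads c2=2 → after 2×micro: 5; S2 reads c1=5 → after 3×micro: 2 ⇒ (c0=6049/64, c1=5, c2=2)
macro 7: S0 reads c2=2 → after 1×micro: 18659/128; S1 reads c2=2 → after 2×micro: 5; S2 reads c1=5 → after 3×micro: 2 ⇒ (c0=18659/128, c1=5, c2=2)

S0 state at macro-step 3 = 179/8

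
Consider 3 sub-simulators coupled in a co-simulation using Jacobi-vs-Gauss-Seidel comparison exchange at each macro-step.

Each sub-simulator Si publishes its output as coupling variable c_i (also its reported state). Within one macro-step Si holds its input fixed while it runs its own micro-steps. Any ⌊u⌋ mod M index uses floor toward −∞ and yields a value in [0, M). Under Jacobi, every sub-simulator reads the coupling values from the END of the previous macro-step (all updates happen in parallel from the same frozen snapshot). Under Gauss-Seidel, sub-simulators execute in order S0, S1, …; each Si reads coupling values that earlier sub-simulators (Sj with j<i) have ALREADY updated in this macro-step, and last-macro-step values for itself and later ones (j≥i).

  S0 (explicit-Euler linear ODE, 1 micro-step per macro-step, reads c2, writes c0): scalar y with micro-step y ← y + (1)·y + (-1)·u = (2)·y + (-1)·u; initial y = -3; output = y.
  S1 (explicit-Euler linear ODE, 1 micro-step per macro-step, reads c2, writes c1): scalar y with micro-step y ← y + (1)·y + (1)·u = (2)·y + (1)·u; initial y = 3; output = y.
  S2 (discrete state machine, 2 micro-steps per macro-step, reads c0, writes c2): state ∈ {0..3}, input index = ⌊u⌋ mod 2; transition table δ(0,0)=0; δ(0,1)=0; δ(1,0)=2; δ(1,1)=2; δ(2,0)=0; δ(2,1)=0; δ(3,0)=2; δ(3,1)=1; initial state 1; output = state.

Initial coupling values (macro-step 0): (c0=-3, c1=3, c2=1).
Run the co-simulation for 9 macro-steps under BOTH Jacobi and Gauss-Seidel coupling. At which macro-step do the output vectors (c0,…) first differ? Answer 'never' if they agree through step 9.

[Jacobi] macro 1: S0 reads c2=1 → after 1×micro: -7; S1 reads c2=1 → after 1×micro: 7; S2 reads c0=-3 → after 2×micro: 0 ⇒ (c0=-7, c1=7, c2=0)
[Jacobi] macro 2: S0 reads c2=0 → after 1×micro: -14; S1 reads c2=0 → after 1×micro: 14; S2 reads c0=-7 → after 2×micro: 0 ⇒ (c0=-14, c1=14, c2=0)
[Jacobi] macro 3: S0 reads c2=0 → after 1×micro: -28; S1 reads c2=0 → after 1×micro: 28; S2 reads c0=-14 → after 2×micro: 0 ⇒ (c0=-28, c1=28, c2=0)
[Jacobi] macro 4: S0 reads c2=0 → after 1×micro: -56; S1 reads c2=0 → after 1×micro: 56; S2 reads c0=-28 → after 2×micro: 0 ⇒ (c0=-56, c1=56, c2=0)
[Jacobi] macro 5: S0 reads c2=0 → after 1×micro: -112; S1 reads c2=0 → after 1×micro: 112; S2 reads c0=-56 → after 2×micro: 0 ⇒ (c0=-112, c1=112, c2=0)
[Jacobi] macro 6: S0 reads c2=0 → after 1×micro: -224; S1 reads c2=0 → after 1×micro: 224; S2 reads c0=-112 → after 2×micro: 0 ⇒ (c0=-224, c1=224, c2=0)
[Jacobi] macro 7: S0 reads c2=0 → after 1×micro: -448; S1 reads c2=0 → after 1×micro: 448; S2 reads c0=-224 → after 2×micro: 0 ⇒ (c0=-448, c1=448, c2=0)
[Jacobi] macro 8: S0 reads c2=0 → after 1×micro: -896; S1 reads c2=0 → after 1×micro: 896; S2 reads c0=-448 → after 2×micro: 0 ⇒ (c0=-896, c1=896, c2=0)
[Jacobi] macro 9: S0 reads c2=0 → after 1×micro: -1792; S1 reads c2=0 → after 1×micro: 1792; S2 reads c0=-896 → after 2×micro: 0 ⇒ (c0=-1792, c1=1792, c2=0)
[Gauss-Seidel] macro 1: S0 reads c2=1 → after 1×micro: -7; S1 reads c2=1 → after 1×micro: 7; S2 reads c0=-7 → after 2×micro: 0 ⇒ (c0=-7, c1=7, c2=0)
[Gauss-Seidel] macro 2: S0 reads c2=0 → after 1×micro: -14; S1 reads c2=0 → after 1×micro: 14; S2 reads c0=-14 → after 2×micro: 0 ⇒ (c0=-14, c1=14, c2=0)
[Gauss-Seidel] macro 3: S0 reads c2=0 → after 1×micro: -28; S1 reads c2=0 → after 1×micro: 28; S2 reads c0=-28 → after 2×micro: 0 ⇒ (c0=-28, c1=28, c2=0)
[Gauss-Seidel] macro 4: S0 reads c2=0 → after 1×micro: -56; S1 reads c2=0 → after 1×micro: 56; S2 reads c0=-56 → after 2×micro: 0 ⇒ (c0=-56, c1=56, c2=0)
[Gauss-Seidel] macro 5: S0 reads c2=0 → after 1×micro: -112; S1 reads c2=0 → after 1×micro: 112; S2 reads c0=-112 → after 2×micro: 0 ⇒ (c0=-112, c1=112, c2=0)
[Gauss-Seidel] macro 6: S0 reads c2=0 → after 1×micro: -224; S1 reads c2=0 → after 1×micro: 224; S2 reads c0=-224 → after 2×micro: 0 ⇒ (c0=-224, c1=224, c2=0)
[Gauss-Seidel] macro 7: S0 reads c2=0 → after 1×micro: -448; S1 reads c2=0 → after 1×micro: 448; S2 reads c0=-448 → after 2×micro: 0 ⇒ (c0=-448, c1=448, c2=0)
[Gauss-Seidel] macro 8: S0 reads c2=0 → after 1×micro: -896; S1 reads c2=0 → after 1×micro: 896; S2 reads c0=-896 → after 2×micro: 0 ⇒ (c0=-896, c1=896, c2=0)
[Gauss-Seidel] macro 9: S0 reads c2=0 → after 1×micro: -1792; S1 reads c2=0 → after 1×micro: 1792; S2 reads c0=-1792 → after 2×micro: 0 ⇒ (c0=-1792, c1=1792, c2=0)

first divergence at macro-step: never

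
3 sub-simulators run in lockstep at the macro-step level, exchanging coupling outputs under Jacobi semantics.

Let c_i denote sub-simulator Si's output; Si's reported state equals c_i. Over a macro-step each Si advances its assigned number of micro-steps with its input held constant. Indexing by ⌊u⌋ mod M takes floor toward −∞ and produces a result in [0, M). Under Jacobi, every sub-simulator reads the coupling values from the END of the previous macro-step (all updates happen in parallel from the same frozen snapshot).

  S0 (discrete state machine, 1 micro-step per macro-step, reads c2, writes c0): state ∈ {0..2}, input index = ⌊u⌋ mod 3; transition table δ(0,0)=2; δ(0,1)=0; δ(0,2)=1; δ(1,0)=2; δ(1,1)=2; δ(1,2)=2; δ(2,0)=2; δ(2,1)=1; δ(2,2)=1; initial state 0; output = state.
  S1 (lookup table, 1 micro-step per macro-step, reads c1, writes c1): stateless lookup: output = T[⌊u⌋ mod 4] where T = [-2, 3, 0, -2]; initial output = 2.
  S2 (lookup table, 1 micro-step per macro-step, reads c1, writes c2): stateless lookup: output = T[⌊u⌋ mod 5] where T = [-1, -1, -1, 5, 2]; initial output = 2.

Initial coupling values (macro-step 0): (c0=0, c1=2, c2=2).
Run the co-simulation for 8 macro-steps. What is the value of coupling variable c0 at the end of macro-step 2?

c0 at macro-step 2 = 2

macro 1: S0 reads c2=2 → after 1×micro: 1; S1 reads c1=2 → after 1×micro: 0; S2 reads c1=2 → after 1×micro: -1 ⇒ (c0=1, c1=0, c2=-1)
macro 2: S0 reads c2=-1 → after 1×micro: 2; S1 reads c1=0 → after 1×micro: -2; S2 reads c1=0 → after 1×micro: -1 ⇒ (c0=2, c1=-2, c2=-1)
macro 3: S0 reads c2=-1 → after 1×micro: 1; S1 reads c1=-2 → after 1×micro: 0; S2 reads c1=-2 → after 1×micro: 5 ⇒ (c0=1, c1=0, c2=5)
macro 4: S0 reads c2=5 → after 1×micro: 2; S1 reads c1=0 → after 1×micro: -2; S2 reads c1=0 → after 1×micro: -1 ⇒ (c0=2, c1=-2, c2=-1)
macro 5: S0 reads c2=-1 → after 1×micro: 1; S1 reads c1=-2 → after 1×micro: 0; S2 reads c1=-2 → after 1×micro: 5 ⇒ (c0=1, c1=0, c2=5)
macro 6: S0 reads c2=5 → after 1×micro: 2; S1 reads c1=0 → after 1×micro: -2; S2 reads c1=0 → after 1×micro: -1 ⇒ (c0=2, c1=-2, c2=-1)
macro 7: S0 reads c2=-1 → after 1×micro: 1; S1 reads c1=-2 → after 1×micro: 0; S2 reads c1=-2 → after 1×micro: 5 ⇒ (c0=1, c1=0, c2=5)
macro 8: S0 reads c2=5 → after 1×micro: 2; S1 reads c1=0 → after 1×micro: -2; S2 reads c1=0 → after 1×micro: -1 ⇒ (c0=2, c1=-2, c2=-1)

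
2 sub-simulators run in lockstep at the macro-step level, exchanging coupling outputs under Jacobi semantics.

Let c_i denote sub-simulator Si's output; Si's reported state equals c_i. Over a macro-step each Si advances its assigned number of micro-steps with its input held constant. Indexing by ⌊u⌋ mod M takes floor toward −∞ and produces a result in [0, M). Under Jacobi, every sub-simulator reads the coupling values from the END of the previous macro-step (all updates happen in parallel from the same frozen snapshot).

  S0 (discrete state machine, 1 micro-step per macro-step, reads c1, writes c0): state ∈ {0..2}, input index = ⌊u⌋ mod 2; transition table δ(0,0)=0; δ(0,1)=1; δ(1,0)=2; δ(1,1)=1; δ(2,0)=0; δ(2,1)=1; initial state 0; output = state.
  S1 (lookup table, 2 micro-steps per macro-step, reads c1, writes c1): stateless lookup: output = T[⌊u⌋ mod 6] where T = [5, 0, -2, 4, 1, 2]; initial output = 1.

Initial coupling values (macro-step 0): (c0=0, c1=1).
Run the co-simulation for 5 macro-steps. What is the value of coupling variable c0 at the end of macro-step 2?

c0 at macro-step 2 = 2

macro 1: S0 reads c1=1 → after 1×micro: 1; S1 reads c1=1 → after 2×micro: 0 ⇒ (c0=1, c1=0)
macro 2: S0 reads c1=0 → after 1×micro: 2; S1 reads c1=0 → after 2×micro: 5 ⇒ (c0=2, c1=5)
macro 3: S0 reads c1=5 → after 1×micro: 1; S1 reads c1=5 → after 2×micro: 2 ⇒ (c0=1, c1=2)
macro 4: S0 reads c1=2 → after 1×micro: 2; S1 reads c1=2 → after 2×micro: -2 ⇒ (c0=2, c1=-2)
macro 5: S0 reads c1=-2 → after 1×micro: 0; S1 reads c1=-2 → after 2×micro: 1 ⇒ (c0=0, c1=1)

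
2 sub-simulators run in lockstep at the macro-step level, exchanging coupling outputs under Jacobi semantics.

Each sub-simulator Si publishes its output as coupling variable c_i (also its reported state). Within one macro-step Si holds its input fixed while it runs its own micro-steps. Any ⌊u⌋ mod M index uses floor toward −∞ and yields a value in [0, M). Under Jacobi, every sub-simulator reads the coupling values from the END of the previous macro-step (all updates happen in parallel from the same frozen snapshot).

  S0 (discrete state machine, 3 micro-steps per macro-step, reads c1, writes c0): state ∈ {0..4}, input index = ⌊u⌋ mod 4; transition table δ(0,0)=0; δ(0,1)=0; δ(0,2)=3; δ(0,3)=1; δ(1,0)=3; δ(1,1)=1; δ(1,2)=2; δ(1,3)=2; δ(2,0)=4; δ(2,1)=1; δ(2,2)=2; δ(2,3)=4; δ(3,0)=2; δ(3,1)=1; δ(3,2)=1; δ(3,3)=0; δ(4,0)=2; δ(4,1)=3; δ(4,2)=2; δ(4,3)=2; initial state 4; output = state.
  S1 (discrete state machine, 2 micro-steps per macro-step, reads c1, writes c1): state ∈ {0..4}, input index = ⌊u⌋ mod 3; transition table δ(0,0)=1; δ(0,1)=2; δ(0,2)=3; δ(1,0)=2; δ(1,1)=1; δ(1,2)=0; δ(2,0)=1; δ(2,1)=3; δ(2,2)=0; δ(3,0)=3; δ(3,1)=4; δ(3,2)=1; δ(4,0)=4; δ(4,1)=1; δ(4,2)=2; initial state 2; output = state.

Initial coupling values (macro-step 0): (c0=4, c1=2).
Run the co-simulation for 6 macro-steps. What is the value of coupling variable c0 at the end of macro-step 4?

c0 at macro-step 4 = 4

macro 1: S0 reads c1=2 → after 3×micro: 2; S1 reads c1=2 → after 2×micro: 3 ⇒ (c0=2, c1=3)
macro 2: S0 reads c1=3 → after 3×micro: 4; S1 reads c1=3 → after 2×micro: 3 ⇒ (c0=4, c1=3)
macro 3: S0 reads c1=3 → after 3×micro: 2; S1 reads c1=3 → after 2×micro: 3 ⇒ (c0=2, c1=3)
macro 4: S0 reads c1=3 → after 3×micro: 4; S1 reads c1=3 → after 2×micro: 3 ⇒ (c0=4, c1=3)
macro 5: S0 reads c1=3 → after 3×micro: 2; S1 reads c1=3 → after 2×micro: 3 ⇒ (c0=2, c1=3)
macro 6: S0 reads c1=3 → after 3×micro: 4; S1 reads c1=3 → after 2×micro: 3 ⇒ (c0=4, c1=3)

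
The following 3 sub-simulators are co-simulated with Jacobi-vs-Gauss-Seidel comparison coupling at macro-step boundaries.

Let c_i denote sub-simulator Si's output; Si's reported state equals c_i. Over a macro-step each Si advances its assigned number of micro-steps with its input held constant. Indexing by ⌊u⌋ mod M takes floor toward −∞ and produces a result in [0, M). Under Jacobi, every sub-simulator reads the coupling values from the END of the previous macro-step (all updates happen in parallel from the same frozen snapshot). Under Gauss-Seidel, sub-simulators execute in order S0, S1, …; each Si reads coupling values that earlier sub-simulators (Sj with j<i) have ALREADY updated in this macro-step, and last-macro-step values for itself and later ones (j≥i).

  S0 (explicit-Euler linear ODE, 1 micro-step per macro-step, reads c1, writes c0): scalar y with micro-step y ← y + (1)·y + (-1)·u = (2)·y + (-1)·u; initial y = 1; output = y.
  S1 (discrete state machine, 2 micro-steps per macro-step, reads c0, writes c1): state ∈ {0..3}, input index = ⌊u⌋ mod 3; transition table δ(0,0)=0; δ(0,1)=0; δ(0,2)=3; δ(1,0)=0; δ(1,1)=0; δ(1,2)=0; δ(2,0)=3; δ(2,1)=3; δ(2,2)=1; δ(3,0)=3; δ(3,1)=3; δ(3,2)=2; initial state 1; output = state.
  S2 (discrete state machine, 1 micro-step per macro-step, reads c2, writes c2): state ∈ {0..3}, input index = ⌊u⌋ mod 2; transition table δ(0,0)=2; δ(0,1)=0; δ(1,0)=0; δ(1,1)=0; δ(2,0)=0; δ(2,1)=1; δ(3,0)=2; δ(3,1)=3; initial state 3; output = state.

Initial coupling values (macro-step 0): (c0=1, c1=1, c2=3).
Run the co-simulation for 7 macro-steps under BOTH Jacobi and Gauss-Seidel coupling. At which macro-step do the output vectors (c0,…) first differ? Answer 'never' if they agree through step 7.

first divergence at macro-step: 2

[Jacobi] macro 1: S0 reads c1=1 → after 1×micro: 1; S1 reads c0=1 → after 2×micro: 0; S2 reads c2=3 → after 1×micro: 3 ⇒ (c0=1, c1=0, c2=3)
[Jacobi] macro 2: S0 reads c1=0 → after 1×micro: 2; S1 reads c0=1 → after 2×micro: 0; S2 reads c2=3 → after 1×micro: 3 ⇒ (c0=2, c1=0, c2=3)
[Jacobi] macro 3: S0 reads c1=0 → after 1×micro: 4; S1 reads c0=2 → after 2×micro: 2; S2 reads c2=3 → after 1×micro: 3 ⇒ (c0=4, c1=2, c2=3)
[Jacobi] macro 4: S0 reads c1=2 → after 1×micro: 6; S1 reads c0=4 → after 2×micro: 3; S2 reads c2=3 → after 1×micro: 3 ⇒ (c0=6, c1=3, c2=3)
[Jacobi] macro 5: S0 reads c1=3 → after 1×micro: 9; S1 reads c0=6 → after 2×micro: 3; S2 reads c2=3 → after 1×micro: 3 ⇒ (c0=9, c1=3, c2=3)
[Jacobi] macro 6: S0 reads c1=3 → after 1×micro: 15; S1 reads c0=9 → after 2×micro: 3; S2 reads c2=3 → after 1×micro: 3 ⇒ (c0=15, c1=3, c2=3)
[Jacobi] macro 7: S0 reads c1=3 → after 1×micro: 27; S1 reads c0=15 → after 2×micro: 3; S2 reads c2=3 → after 1×micro: 3 ⇒ (c0=27, c1=3, c2=3)
[Gauss-Seidel] macro 1: S0 reads c1=1 → after 1×micro: 1; S1 reads c0=1 → after 2×micro: 0; S2 reads c2=3 → after 1×micro: 3 ⇒ (c0=1, c1=0, c2=3)
[Gauss-Seidel] macro 2: S0 reads c1=0 → after 1×micro: 2; S1 reads c0=2 → after 2×micro: 2; S2 reads c2=3 → after 1×micro: 3 ⇒ (c0=2, c1=2, c2=3)
[Gauss-Seidel] macro 3: S0 reads c1=2 → after 1×micro: 2; S1 reads c0=2 → after 2×micro: 0; S2 reads c2=3 → after 1×micro: 3 ⇒ (c0=2, c1=0, c2=3)
[Gauss-Seidel] macro 4: S0 reads c1=0 → after 1×micro: 4; S1 reads c0=4 → after 2×micro: 0; S2 reads c2=3 → after 1×micro: 3 ⇒ (c0=4, c1=0, c2=3)
[Gauss-Seidel] macro 5: S0 reads c1=0 → after 1×micro: 8; S1 reads c0=8 → after 2×micro: 2; S2 reads c2=3 → after 1×micro: 3 ⇒ (c0=8, c1=2, c2=3)
[Gauss-Seidel] macro 6: S0 reads c1=2 → after 1×micro: 14; S1 reads c0=14 → after 2×micro: 0; S2 reads c2=3 → after 1×micro: 3 ⇒ (c0=14, c1=0, c2=3)
[Gauss-Seidel] macro 7: S0 reads c1=0 → after 1×micro: 28; S1 reads c0=28 → after 2×micro: 0; S2 reads c2=3 → after 1×micro: 3 ⇒ (c0=28, c1=0, c2=3)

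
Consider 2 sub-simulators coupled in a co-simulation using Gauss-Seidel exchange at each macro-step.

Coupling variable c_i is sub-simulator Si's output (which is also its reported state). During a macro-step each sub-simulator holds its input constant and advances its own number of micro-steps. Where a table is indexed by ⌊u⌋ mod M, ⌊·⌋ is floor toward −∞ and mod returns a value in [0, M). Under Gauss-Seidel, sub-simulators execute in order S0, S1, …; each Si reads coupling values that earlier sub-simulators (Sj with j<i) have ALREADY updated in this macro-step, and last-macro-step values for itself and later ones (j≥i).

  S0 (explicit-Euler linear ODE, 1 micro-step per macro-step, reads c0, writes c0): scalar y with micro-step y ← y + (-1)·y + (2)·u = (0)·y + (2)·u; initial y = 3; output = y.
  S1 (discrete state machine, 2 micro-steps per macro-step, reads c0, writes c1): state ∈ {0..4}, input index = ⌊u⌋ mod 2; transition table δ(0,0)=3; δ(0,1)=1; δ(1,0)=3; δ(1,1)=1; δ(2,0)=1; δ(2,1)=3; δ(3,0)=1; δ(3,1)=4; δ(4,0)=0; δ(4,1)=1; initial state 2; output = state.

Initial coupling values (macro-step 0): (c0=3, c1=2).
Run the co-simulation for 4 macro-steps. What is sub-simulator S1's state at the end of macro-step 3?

macro 1: S0 reads c0=3 → after 1×micro: 6; S1 reads c0=6 → after 2×micro: 3 ⇒ (c0=6, c1=3)
macro 2: S0 reads c0=6 → after 1×micro: 12; S1 reads c0=12 → after 2×micro: 3 ⇒ (c0=12, c1=3)
macro 3: S0 reads c0=12 → after 1×micro: 24; S1 reads c0=24 → after 2×micro: 3 ⇒ (c0=24, c1=3)
macro 4: S0 reads c0=24 → after 1×micro: 48; S1 reads c0=48 → after 2×micro: 3 ⇒ (c0=48, c1=3)

S1 state at macro-step 3 = 3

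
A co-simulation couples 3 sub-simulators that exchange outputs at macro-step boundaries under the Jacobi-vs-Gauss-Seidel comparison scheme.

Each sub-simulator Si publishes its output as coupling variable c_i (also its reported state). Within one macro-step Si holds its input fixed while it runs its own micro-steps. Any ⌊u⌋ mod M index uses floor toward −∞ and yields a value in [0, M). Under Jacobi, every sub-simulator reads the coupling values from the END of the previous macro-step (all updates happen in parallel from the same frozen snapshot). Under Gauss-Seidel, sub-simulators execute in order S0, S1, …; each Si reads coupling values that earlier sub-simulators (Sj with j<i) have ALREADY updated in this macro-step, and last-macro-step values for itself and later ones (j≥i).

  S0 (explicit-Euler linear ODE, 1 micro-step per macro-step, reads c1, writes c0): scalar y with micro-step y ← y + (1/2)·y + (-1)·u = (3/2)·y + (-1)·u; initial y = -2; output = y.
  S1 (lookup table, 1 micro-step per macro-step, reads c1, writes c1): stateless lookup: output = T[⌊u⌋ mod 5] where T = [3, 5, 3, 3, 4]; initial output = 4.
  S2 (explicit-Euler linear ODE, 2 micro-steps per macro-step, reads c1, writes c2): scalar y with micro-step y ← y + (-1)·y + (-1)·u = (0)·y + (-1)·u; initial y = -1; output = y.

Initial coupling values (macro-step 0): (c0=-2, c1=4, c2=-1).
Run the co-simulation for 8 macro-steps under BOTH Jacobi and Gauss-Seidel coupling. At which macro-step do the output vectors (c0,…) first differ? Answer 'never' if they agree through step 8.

[Jacobi] macro 1: S0 reads c1=4 → after 1×micro: -7; S1 reads c1=4 → after 1×micro: 4; S2 reads c1=4 → after 2×micro: -4 ⇒ (c0=-7, c1=4, c2=-4)
[Jacobi] macro 2: S0 reads c1=4 → after 1×micro: -29/2; S1 reads c1=4 → after 1×micro: 4; S2 reads c1=4 → after 2×micro: -4 ⇒ (c0=-29/2, c1=4, c2=-4)
[Jacobi] macro 3: S0 reads c1=4 → after 1×micro: -103/4; S1 reads c1=4 → after 1×micro: 4; S2 reads c1=4 → after 2×micro: -4 ⇒ (c0=-103/4, c1=4, c2=-4)
[Jacobi] macro 4: S0 reads c1=4 → after 1×micro: -341/8; S1 reads c1=4 → after 1×micro: 4; S2 reads c1=4 → after 2×micro: -4 ⇒ (c0=-341/8, c1=4, c2=-4)
[Jacobi] macro 5: S0 reads c1=4 → after 1×micro: -1087/16; S1 reads c1=4 → after 1×micro: 4; S2 reads c1=4 → after 2×micro: -4 ⇒ (c0=-1087/16, c1=4, c2=-4)
[Jacobi] macro 6: S0 reads c1=4 → after 1×micro: -3389/32; S1 reads c1=4 → after 1×micro: 4; S2 reads c1=4 → after 2×micro: -4 ⇒ (c0=-3389/32, c1=4, c2=-4)
[Jacobi] macro 7: S0 reads c1=4 → after 1×micro: -10423/64; S1 reads c1=4 → after 1×micro: 4; S2 reads c1=4 → after 2×micro: -4 ⇒ (c0=-10423/64, c1=4, c2=-4)
[Jacobi] macro 8: S0 reads c1=4 → after 1×micro: -31781/128; S1 reads c1=4 → after 1×micro: 4; S2 reads c1=4 → after 2×micro: -4 ⇒ (c0=-31781/128, c1=4, c2=-4)
[Gauss-Seidel] macro 1: S0 reads c1=4 → after 1×micro: -7; S1 reads c1=4 → after 1×micro: 4; S2 reads c1=4 → after 2×micro: -4 ⇒ (c0=-7, c1=4, c2=-4)
[Gauss-Seidel] macro 2: S0 reads c1=4 → after 1×micro: -29/2; S1 reads c1=4 → after 1×micro: 4; S2 reads c1=4 → after 2×micro: -4 ⇒ (c0=-29/2, c1=4, c2=-4)
[Gauss-Seidel] macro 3: S0 reads c1=4 → after 1×micro: -103/4; S1 reads c1=4 → after 1×micro: 4; S2 reads c1=4 → after 2×micro: -4 ⇒ (c0=-103/4, c1=4, c2=-4)
[Gauss-Seidel] macro 4: S0 reads c1=4 → after 1×micro: -341/8; S1 reads c1=4 → after 1×micro: 4; S2 reads c1=4 → after 2×micro: -4 ⇒ (c0=-341/8, c1=4, c2=-4)
[Gauss-Seidel] macro 5: S0 reads c1=4 → after 1×micro: -1087/16; S1 reads c1=4 → after 1×micro: 4; S2 reads c1=4 → after 2×micro: -4 ⇒ (c0=-1087/16, c1=4, c2=-4)
[Gauss-Seidel] macro 6: S0 reads c1=4 → after 1×micro: -3389/32; S1 reads c1=4 → after 1×micro: 4; S2 reads c1=4 → after 2×micro: -4 ⇒ (c0=-3389/32, c1=4, c2=-4)
[Gauss-Seidel] macro 7: S0 reads c1=4 → after 1×micro: -10423/64; S1 reads c1=4 → after 1×micro: 4; S2 reads c1=4 → after 2×micro: -4 ⇒ (c0=-10423/64, c1=4, c2=-4)
[Gauss-Seidel] macro 8: S0 reads c1=4 → after 1×micro: -31781/128; S1 reads c1=4 → after 1×micro: 4; S2 reads c1=4 → after 2×micro: -4 ⇒ (c0=-31781/128, c1=4, c2=-4)

first divergence at macro-step: never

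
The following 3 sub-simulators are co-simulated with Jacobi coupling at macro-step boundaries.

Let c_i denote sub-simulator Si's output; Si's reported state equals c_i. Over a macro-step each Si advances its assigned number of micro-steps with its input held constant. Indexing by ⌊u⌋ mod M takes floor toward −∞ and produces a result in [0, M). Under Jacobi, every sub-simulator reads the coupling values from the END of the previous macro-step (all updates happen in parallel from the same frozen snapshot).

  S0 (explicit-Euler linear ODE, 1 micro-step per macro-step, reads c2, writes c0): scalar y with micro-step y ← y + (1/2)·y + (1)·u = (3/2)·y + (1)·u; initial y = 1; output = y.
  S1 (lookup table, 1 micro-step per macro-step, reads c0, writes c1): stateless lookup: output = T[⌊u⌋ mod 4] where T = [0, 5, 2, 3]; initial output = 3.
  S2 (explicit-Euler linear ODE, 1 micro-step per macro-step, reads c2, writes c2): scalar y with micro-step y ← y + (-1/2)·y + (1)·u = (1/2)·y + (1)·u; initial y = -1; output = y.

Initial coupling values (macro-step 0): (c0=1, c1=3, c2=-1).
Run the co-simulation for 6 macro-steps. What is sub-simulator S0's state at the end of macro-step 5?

macro 1: S0 reads c2=-1 → after 1×micro: 1/2; S1 reads c0=1 → after 1×micro: 5; S2 reads c2=-1 → after 1×micro: -3/2 ⇒ (c0=1/2, c1=5, c2=-3/2)
macro 2: S0 reads c2=-3/2 → after 1×micro: -3/4; S1 reads c0=1/2 → after 1×micro: 0; S2 reads c2=-3/2 → after 1×micro: -9/4 ⇒ (c0=-3/4, c1=0, c2=-9/4)
macro 3: S0 reads c2=-9/4 → after 1×micro: -27/8; S1 reads c0=-3/4 → after 1×micro: 3; S2 reads c2=-9/4 → after 1×micro: -27/8 ⇒ (c0=-27/8, c1=3, c2=-27/8)
macro 4: S0 reads c2=-27/8 → after 1×micro: -135/16; S1 reads c0=-27/8 → after 1×micro: 0; S2 reads c2=-27/8 → after 1×micro: -81/16 ⇒ (c0=-135/16, c1=0, c2=-81/16)
macro 5: S0 reads c2=-81/16 → after 1×micro: -567/32; S1 reads c0=-135/16 → after 1×micro: 3; S2 reads c2=-81/16 → after 1×micro: -243/32 ⇒ (c0=-567/32, c1=3, c2=-243/32)
macro 6: S0 reads c2=-243/32 → after 1×micro: -2187/64; S1 reads c0=-567/32 → after 1×micro: 2; S2 reads c2=-243/32 → after 1×micro: -729/64 ⇒ (c0=-2187/64, c1=2, c2=-729/64)

S0 state at macro-step 5 = -567/32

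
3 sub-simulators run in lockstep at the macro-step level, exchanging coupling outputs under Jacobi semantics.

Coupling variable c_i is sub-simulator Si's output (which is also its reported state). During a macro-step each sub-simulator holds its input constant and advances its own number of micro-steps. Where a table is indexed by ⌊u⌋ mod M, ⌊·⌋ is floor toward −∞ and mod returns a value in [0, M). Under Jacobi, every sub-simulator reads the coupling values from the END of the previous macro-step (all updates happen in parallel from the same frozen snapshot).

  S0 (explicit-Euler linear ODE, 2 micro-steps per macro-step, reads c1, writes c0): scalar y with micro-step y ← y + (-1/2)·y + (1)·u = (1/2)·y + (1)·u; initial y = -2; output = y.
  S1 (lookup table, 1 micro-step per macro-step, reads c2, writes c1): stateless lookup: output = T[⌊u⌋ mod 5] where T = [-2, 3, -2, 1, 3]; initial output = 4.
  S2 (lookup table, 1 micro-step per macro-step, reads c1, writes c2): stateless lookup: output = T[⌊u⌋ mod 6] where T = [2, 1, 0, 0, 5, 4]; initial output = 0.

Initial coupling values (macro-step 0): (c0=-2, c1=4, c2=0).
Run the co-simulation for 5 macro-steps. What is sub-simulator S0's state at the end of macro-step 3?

macro 1: S0 reads c1=4 → after 2×micro: 11/2; S1 reads c2=0 → after 1×micro: -2; S2 reads c1=4 → after 1×micro: 5 ⇒ (c0=11/2, c1=-2, c2=5)
macro 2: S0 reads c1=-2 → after 2×micro: -13/8; S1 reads c2=5 → after 1×micro: -2; S2 reads c1=-2 → after 1×micro: 5 ⇒ (c0=-13/8, c1=-2, c2=5)
macro 3: S0 reads c1=-2 → after 2×micro: -109/32; S1 reads c2=5 → after 1×micro: -2; S2 reads c1=-2 → after 1×micro: 5 ⇒ (c0=-109/32, c1=-2, c2=5)
macro 4: S0 reads c1=-2 → after 2×micro: -493/128; S1 reads c2=5 → after 1×micro: -2; S2 reads c1=-2 → after 1×micro: 5 ⇒ (c0=-493/128, c1=-2, c2=5)
macro 5: S0 reads c1=-2 → after 2×micro: -2029/512; S1 reads c2=5 → after 1×micro: -2; S2 reads c1=-2 → after 1×micro: 5 ⇒ (c0=-2029/512, c1=-2, c2=5)

S0 state at macro-step 3 = -109/32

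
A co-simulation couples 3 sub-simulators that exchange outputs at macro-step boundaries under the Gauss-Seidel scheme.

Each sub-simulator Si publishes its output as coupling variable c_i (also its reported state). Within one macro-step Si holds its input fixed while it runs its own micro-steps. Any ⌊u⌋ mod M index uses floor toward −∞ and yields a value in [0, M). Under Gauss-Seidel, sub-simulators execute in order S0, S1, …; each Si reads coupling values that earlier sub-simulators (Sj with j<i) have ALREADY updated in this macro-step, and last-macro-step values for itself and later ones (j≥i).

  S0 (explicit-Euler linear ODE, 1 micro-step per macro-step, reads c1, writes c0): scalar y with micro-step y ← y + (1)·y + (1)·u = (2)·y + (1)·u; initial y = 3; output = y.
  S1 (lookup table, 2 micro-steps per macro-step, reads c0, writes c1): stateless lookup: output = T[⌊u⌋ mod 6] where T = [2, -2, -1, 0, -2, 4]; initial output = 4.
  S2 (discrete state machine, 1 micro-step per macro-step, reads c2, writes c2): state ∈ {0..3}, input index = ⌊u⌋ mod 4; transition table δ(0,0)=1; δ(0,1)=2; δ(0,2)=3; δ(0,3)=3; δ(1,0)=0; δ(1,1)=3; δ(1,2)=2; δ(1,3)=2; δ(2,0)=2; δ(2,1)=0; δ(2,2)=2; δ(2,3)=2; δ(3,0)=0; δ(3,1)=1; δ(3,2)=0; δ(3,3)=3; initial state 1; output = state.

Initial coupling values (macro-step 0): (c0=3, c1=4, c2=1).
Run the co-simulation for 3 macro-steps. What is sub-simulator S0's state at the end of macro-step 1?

S0 state at macro-step 1 = 10

macro 1: S0 reads c1=4 → after 1×micro: 10; S1 reads c0=10 → after 2×micro: -2; S2 reads c2=1 → after 1×micro: 3 ⇒ (c0=10, c1=-2, c2=3)
macro 2: S0 reads c1=-2 → after 1×micro: 18; S1 reads c0=18 → after 2×micro: 2; S2 reads c2=3 → after 1×micro: 3 ⇒ (c0=18, c1=2, c2=3)
macro 3: S0 reads c1=2 → after 1×micro: 38; S1 reads c0=38 → after 2×micro: -1; S2 reads c2=3 → after 1×micro: 3 ⇒ (c0=38, c1=-1, c2=3)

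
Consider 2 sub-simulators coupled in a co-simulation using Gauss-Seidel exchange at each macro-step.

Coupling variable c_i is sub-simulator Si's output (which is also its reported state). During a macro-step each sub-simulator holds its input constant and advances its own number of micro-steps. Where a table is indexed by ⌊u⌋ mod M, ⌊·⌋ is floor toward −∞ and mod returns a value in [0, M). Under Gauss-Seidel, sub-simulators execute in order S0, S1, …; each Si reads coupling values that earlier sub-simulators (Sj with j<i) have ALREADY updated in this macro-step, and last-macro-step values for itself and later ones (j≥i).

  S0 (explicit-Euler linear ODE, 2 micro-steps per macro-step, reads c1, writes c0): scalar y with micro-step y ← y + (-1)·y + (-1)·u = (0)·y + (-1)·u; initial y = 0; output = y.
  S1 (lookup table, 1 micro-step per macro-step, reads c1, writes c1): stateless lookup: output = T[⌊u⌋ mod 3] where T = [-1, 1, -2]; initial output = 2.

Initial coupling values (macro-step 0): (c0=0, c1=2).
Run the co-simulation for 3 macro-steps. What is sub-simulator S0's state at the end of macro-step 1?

S0 state at macro-step 1 = -2

macro 1: S0 reads c1=2 → after 2×micro: -2; S1 reads c1=2 → after 1×micro: -2 ⇒ (c0=-2, c1=-2)
macro 2: S0 reads c1=-2 → after 2×micro: 2; S1 reads c1=-2 → after 1×micro: 1 ⇒ (c0=2, c1=1)
macro 3: S0 reads c1=1 → after 2×micro: -1; S1 reads c1=1 → after 1×micro: 1 ⇒ (c0=-1, c1=1)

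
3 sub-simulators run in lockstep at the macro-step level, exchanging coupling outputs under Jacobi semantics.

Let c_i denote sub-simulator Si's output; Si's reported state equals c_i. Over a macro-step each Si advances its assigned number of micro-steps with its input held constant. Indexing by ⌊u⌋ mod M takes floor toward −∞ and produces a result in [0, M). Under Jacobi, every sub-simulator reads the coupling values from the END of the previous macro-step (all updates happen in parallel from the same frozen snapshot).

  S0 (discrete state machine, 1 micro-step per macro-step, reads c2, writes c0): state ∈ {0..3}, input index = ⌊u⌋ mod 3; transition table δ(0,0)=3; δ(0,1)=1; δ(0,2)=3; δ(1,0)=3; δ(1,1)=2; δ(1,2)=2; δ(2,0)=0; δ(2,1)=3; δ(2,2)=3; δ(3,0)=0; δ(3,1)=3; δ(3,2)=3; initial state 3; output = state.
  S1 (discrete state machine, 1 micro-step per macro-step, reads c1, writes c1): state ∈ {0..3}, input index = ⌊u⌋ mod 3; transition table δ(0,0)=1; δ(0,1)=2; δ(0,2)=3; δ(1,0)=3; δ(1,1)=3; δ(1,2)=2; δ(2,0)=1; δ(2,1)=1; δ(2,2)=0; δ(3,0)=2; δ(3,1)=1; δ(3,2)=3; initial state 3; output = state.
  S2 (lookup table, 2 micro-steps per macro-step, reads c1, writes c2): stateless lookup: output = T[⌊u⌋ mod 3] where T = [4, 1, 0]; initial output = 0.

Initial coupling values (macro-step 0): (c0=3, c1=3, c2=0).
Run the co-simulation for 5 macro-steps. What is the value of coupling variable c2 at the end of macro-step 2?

c2 at macro-step 2 = 0

macro 1: S0 reads c2=0 → after 1×micro: 0; S1 reads c1=3 → after 1×micro: 2; S2 reads c1=3 → after 2×micro: 4 ⇒ (c0=0, c1=2, c2=4)
macro 2: S0 reads c2=4 → after 1×micro: 1; S1 reads c1=2 → after 1×micro: 0; S2 reads c1=2 → after 2×micro: 0 ⇒ (c0=1, c1=0, c2=0)
macro 3: S0 reads c2=0 → after 1×micro: 3; S1 reads c1=0 → after 1×micro: 1; S2 reads c1=0 → after 2×micro: 4 ⇒ (c0=3, c1=1, c2=4)
macro 4: S0 reads c2=4 → after 1×micro: 3; S1 reads c1=1 → after 1×micro: 3; S2 reads c1=1 → after 2×micro: 1 ⇒ (c0=3, c1=3, c2=1)
macro 5: S0 reads c2=1 → after 1×micro: 3; S1 reads c1=3 → after 1×micro: 2; S2 reads c1=3 → after 2×micro: 4 ⇒ (c0=3, c1=2, c2=4)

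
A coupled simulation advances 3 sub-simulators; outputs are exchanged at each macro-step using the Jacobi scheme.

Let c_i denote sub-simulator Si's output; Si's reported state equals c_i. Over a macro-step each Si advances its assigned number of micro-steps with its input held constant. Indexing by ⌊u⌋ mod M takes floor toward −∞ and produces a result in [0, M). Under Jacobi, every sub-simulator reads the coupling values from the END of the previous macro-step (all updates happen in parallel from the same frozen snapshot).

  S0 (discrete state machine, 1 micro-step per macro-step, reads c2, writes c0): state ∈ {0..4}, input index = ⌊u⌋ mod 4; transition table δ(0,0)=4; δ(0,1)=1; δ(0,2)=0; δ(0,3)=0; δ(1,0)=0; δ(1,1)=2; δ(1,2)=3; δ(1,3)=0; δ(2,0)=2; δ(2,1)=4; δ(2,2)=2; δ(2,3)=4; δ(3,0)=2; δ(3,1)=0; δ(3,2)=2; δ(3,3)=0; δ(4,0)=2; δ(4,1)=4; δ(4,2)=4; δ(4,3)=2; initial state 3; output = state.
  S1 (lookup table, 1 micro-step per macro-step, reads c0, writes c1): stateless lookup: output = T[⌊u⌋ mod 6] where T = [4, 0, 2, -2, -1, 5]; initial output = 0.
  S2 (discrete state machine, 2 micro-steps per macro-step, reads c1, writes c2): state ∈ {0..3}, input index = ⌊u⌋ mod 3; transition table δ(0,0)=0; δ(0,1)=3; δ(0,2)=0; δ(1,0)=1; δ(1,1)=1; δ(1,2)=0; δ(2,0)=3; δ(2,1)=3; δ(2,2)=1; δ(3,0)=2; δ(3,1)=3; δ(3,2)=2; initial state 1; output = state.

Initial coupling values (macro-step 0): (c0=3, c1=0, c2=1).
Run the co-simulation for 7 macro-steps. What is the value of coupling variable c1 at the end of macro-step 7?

c1 at macro-step 7 = 2

macro 1: S0 reads c2=1 → after 1×micro: 0; S1 reads c0=3 → after 1×micro: -2; S2 reads c1=0 → after 2×micro: 1 ⇒ (c0=0, c1=-2, c2=1)
macro 2: S0 reads c2=1 → after 1×micro: 1; S1 reads c0=0 → after 1×micro: 4; S2 reads c1=-2 → after 2×micro: 1 ⇒ (c0=1, c1=4, c2=1)
macro 3: S0 reads c2=1 → after 1×micro: 2; S1 reads c0=1 → after 1×micro: 0; S2 reads c1=4 → after 2×micro: 1 ⇒ (c0=2, c1=0, c2=1)
macro 4: S0 reads c2=1 → after 1×micro: 4; S1 reads c0=2 → after 1×micro: 2; S2 reads c1=0 → after 2×micro: 1 ⇒ (c0=4, c1=2, c2=1)
macro 5: S0 reads c2=1 → after 1×micro: 4; S1 reads c0=4 → after 1×micro: -1; S2 reads c1=2 → after 2×micro: 0 ⇒ (c0=4, c1=-1, c2=0)
macro 6: S0 reads c2=0 → after 1×micro: 2; S1 reads c0=4 → after 1×micro: -1; S2 reads c1=-1 → after 2×micro: 0 ⇒ (c0=2, c1=-1, c2=0)
macro 7: S0 reads c2=0 → after 1×micro: 2; S1 reads c0=2 → after 1×micro: 2; S2 reads c1=-1 → after 2×micro: 0 ⇒ (c0=2, c1=2, c2=0)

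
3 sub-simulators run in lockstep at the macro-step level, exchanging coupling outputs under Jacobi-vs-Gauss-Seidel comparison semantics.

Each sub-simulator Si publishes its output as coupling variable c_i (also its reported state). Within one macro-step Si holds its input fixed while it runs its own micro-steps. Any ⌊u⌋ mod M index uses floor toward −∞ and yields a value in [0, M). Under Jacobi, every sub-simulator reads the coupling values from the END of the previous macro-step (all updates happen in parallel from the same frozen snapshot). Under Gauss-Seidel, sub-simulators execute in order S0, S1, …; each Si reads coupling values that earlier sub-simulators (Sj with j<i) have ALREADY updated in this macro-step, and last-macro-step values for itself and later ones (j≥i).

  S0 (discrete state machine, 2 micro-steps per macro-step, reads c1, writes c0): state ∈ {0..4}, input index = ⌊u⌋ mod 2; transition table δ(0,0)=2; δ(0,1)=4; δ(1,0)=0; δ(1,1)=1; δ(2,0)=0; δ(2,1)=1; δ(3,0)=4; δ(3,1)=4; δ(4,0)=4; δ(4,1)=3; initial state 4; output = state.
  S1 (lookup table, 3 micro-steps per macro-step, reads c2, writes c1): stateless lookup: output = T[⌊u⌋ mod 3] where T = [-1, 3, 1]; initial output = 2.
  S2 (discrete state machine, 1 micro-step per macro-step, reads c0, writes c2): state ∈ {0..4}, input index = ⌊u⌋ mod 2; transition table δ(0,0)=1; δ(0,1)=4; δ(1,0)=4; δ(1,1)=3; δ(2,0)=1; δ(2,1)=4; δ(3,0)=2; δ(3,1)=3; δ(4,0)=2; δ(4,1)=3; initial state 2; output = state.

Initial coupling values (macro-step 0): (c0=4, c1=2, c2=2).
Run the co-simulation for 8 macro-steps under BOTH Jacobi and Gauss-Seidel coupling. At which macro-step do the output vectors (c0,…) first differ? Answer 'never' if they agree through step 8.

first divergence at macro-step: never

[Jacobi] macro 1: S0 reads c1=2 → after 2×micro: 4; S1 reads c2=2 → after 3×micro: 1; S2 reads c0=4 → after 1×micro: 1 ⇒ (c0=4, c1=1, c2=1)
[Jacobi] macro 2: S0 reads c1=1 → after 2×micro: 4; S1 reads c2=1 → after 3×micro: 3; S2 reads c0=4 → after 1×micro: 4 ⇒ (c0=4, c1=3, c2=4)
[Jacobi] macro 3: S0 reads c1=3 → after 2×micro: 4; S1 reads c2=4 → after 3×micro: 3; S2 reads c0=4 → after 1×micro: 2 ⇒ (c0=4, c1=3, c2=2)
[Jacobi] macro 4: S0 reads c1=3 → after 2×micro: 4; S1 reads c2=2 → after 3×micro: 1; S2 reads c0=4 → after 1×micro: 1 ⇒ (c0=4, c1=1, c2=1)
[Jacobi] macro 5: S0 reads c1=1 → after 2×micro: 4; S1 reads c2=1 → after 3×micro: 3; S2 reads c0=4 → after 1×micro: 4 ⇒ (c0=4, c1=3, c2=4)
[Jacobi] macro 6: S0 reads c1=3 → after 2×micro: 4; S1 reads c2=4 → after 3×micro: 3; S2 reads c0=4 → after 1×micro: 2 ⇒ (c0=4, c1=3, c2=2)
[Jacobi] macro 7: S0 reads c1=3 → after 2×micro: 4; S1 reads c2=2 → after 3×micro: 1; S2 reads c0=4 → after 1×micro: 1 ⇒ (c0=4, c1=1, c2=1)
[Jacobi] macro 8: S0 reads c1=1 → after 2×micro: 4; S1 reads c2=1 → after 3×micro: 3; S2 reads c0=4 → after 1×micro: 4 ⇒ (c0=4, c1=3, c2=4)
[Gauss-Seidel] macro 1: S0 reads c1=2 → after 2×micro: 4; S1 reads c2=2 → after 3×micro: 1; S2 reads c0=4 → after 1×micro: 1 ⇒ (c0=4, c1=1, c2=1)
[Gauss-Seidel] macro 2: S0 reads c1=1 → after 2×micro: 4; S1 reads c2=1 → after 3×micro: 3; S2 reads c0=4 → after 1×micro: 4 ⇒ (c0=4, c1=3, c2=4)
[Gauss-Seidel] macro 3: S0 reads c1=3 → after 2×micro: 4; S1 reads c2=4 → after 3×micro: 3; S2 reads c0=4 → after 1×micro: 2 ⇒ (c0=4, c1=3, c2=2)
[Gauss-Seidel] macro 4: S0 reads c1=3 → after 2×micro: 4; S1 reads c2=2 → after 3×micro: 1; S2 reads c0=4 → after 1×micro: 1 ⇒ (c0=4, c1=1, c2=1)
[Gauss-Seidel] macro 5: S0 reads c1=1 → after 2×micro: 4; S1 reads c2=1 → after 3×micro: 3; S2 reads c0=4 → after 1×micro: 4 ⇒ (c0=4, c1=3, c2=4)
[Gauss-Seidel] macro 6: S0 reads c1=3 → after 2×micro: 4; S1 reads c2=4 → after 3×micro: 3; S2 reads c0=4 → after 1×micro: 2 ⇒ (c0=4, c1=3, c2=2)
[Gauss-Seidel] macro 7: S0 reads c1=3 → after 2×micro: 4; S1 reads c2=2 → after 3×micro: 1; S2 reads c0=4 → after 1×micro: 1 ⇒ (c0=4, c1=1, c2=1)
[Gauss-Seidel] macro 8: S0 reads c1=1 → after 2×micro: 4; S1 reads c2=1 → after 3×micro: 3; S2 reads c0=4 → after 1×micro: 4 ⇒ (c0=4, c1=3, c2=4)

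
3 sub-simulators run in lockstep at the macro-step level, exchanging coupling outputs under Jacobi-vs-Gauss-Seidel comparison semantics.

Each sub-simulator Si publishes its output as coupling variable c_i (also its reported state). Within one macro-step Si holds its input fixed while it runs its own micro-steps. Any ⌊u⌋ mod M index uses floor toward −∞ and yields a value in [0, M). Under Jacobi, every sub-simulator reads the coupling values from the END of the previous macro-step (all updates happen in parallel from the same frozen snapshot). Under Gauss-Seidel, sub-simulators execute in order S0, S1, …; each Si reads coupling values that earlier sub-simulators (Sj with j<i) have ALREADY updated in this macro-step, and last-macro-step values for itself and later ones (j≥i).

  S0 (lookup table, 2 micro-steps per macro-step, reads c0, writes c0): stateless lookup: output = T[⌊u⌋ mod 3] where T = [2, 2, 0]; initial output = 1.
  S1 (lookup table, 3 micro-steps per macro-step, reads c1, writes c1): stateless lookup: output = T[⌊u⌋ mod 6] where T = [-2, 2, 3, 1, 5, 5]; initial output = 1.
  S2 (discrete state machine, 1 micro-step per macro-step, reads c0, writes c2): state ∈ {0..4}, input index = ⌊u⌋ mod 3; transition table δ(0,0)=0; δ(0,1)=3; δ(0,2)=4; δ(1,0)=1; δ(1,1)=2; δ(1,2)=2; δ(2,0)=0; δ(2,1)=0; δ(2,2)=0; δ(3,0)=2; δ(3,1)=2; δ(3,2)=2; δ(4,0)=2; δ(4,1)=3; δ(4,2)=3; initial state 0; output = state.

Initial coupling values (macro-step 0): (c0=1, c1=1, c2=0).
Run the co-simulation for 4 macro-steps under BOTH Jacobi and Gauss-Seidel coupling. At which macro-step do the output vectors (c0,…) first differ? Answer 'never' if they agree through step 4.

first divergence at macro-step: 1

[Jacobi] macro 1: S0 reads c0=1 → after 2×micro: 2; S1 reads c1=1 → after 3×micro: 2; S2 reads c0=1 → after 1×micro: 3 ⇒ (c0=2, c1=2, c2=3)
[Jacobi] macro 2: S0 reads c0=2 → after 2×micro: 0; S1 reads c1=2 → after 3×micro: 3; S2 reads c0=2 → after 1×micro: 2 ⇒ (c0=0, c1=3, c2=2)
[Jacobi] macro 3: S0 reads c0=0 → after 2×micro: 2; S1 reads c1=3 → after 3×micro: 1; S2 reads c0=0 → after 1×micro: 0 ⇒ (c0=2, c1=1, c2=0)
[Jacobi] macro 4: S0 reads c0=2 → after 2×micro: 0; S1 reads c1=1 → after 3×micro: 2; S2 reads c0=2 → after 1×micro: 4 ⇒ (c0=0, c1=2, c2=4)
[Gauss-Seidel] macro 1: S0 reads c0=1 → after 2×micro: 2; S1 reads c1=1 → after 3×micro: 2; S2 reads c0=2 → after 1×micro: 4 ⇒ (c0=2, c1=2, c2=4)
[Gauss-Seidel] macro 2: S0 reads c0=2 → after 2×micro: 0; S1 reads c1=2 → after 3×micro: 3; S2 reads c0=0 → after 1×micro: 2 ⇒ (c0=0, c1=3, c2=2)
[Gauss-Seidel] macro 3: S0 reads c0=0 → after 2×micro: 2; S1 reads c1=3 → after 3×micro: 1; S2 reads c0=2 → after 1×micro: 0 ⇒ (c0=2, c1=1, c2=0)
[Gauss-Seidel] macro 4: S0 reads c0=2 → after 2×micro: 0; S1 reads c1=1 → after 3×micro: 2; S2 reads c0=0 → after 1×micro: 0 ⇒ (c0=0, c1=2, c2=0)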